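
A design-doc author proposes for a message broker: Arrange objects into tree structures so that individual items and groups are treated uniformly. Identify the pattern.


This matches the Composite pattern

Composite


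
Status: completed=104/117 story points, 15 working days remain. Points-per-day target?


Formula: Required rate = Remaining points / Days left
Remaining = 117 - 104 = 13 points
Required rate = 13 / 15 = 0.87 points/day

0.87 points/day


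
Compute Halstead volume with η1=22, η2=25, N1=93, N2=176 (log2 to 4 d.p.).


Formula: V = N * log2(η), where N = N1 + N2 and η = η1 + η2
η = 22 + 25 = 47
N = 93 + 176 = 269
log2(47) ≈ 5.5546
V = 269 * 5.5546 = 1494.19

1494.19


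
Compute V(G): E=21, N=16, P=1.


Formula: V(G) = E - N + 2P
V(G) = 21 - 16 + 2*1
V(G) = 5 + 2
V(G) = 7

7


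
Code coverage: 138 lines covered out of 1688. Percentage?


Coverage = covered / total * 100
Coverage = 138 / 1688 * 100
Coverage = 8.18%

8.18%


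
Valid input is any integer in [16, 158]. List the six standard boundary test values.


Range: [16, 158]
Boundaries: just below min, min, min+1, max-1, max, just above max
Values: [15, 16, 17, 157, 158, 159]

[15, 16, 17, 157, 158, 159]


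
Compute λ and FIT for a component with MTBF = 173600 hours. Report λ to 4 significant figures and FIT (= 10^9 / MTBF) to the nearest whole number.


Formula: λ = 1 / MTBF; FIT = λ × 1e9 = 1e9 / MTBF
λ = 1 / 173600 ≈ 5.760e-06 failures/hour
FIT = 1e9 / 173600 ≈ 5760 failures per 1e9 hours (nearest whole number)

λ = 5.760e-06 /h, FIT = 5760


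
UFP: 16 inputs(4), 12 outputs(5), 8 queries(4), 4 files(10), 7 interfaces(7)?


UFP = EI*4 + EO*5 + EQ*4 + ILF*10 + EIF*7
UFP = 16*4 + 12*5 + 8*4 + 4*10 + 7*7
UFP = 64 + 60 + 32 + 40 + 49
UFP = 245

245


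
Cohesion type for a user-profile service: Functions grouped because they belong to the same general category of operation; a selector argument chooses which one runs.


Reasoning: Grouped by category of activity, not by data or sequence
Type: Logical cohesion

Logical cohesion


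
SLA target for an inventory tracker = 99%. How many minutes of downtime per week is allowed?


Formula: allowed downtime = period * (100 - SLA) / 100
Period (week) = 10080 minutes
Unavailability fraction = (100 - 99.0) / 100
Allowed downtime = 10080 * (100 - 99.0) / 100
Allowed downtime = 100.8 minutes

100.8 minutes


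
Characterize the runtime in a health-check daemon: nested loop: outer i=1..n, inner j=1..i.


Reasoning: triangle: n(n+1)/2 ~ n^2/2
Complexity: O(n^2)

O(n^2)


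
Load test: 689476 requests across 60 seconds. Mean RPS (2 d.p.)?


Formula: throughput = requests / seconds
throughput = 689476 / 60
throughput = 11491.27 requests/second

11491.27 requests/second


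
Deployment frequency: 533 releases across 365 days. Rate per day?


Formula: deployments per day = releases / days
= 533 / 365
= 1.46 deploys/day
(equivalently, 10.22 deploys/week)

1.46 deploys/day


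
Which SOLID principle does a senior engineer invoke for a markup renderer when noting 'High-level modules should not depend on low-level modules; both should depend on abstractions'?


This describes the Dependency Inversion Principle (DIP)

Dependency Inversion Principle (DIP)


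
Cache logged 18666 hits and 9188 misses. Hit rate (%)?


Formula: hit rate = hits / (hits + misses) * 100
hit rate = 18666 / (18666 + 9188) * 100
hit rate = 18666 / 27854 * 100
hit rate = 67.01%

67.01%


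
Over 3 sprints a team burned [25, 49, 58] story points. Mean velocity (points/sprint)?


Formula: Avg velocity = Total points / Number of sprints
Points: [25, 49, 58]
Sum = 25 + 49 + 58 = 132
Avg velocity = 132 / 3 = 44.0 points/sprint

44.0 points/sprint


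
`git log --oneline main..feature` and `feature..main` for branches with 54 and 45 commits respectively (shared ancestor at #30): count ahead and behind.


Common ancestor: commit #30
feature commits after divergence: 54 - 30 = 24
main commits after divergence: 45 - 30 = 15
feature is 24 commits ahead of main
main is 15 commits ahead of feature

feature ahead: 24, main ahead: 15


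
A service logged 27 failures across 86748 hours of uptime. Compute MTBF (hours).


Formula: MTBF = Total operating time / Number of failures
MTBF = 86748 / 27
MTBF = 3212.89 hours

3212.89 hours


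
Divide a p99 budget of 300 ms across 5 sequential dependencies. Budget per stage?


Formula: per_stage = total_budget / stages
per_stage = 300 / 5
per_stage = 60.0 ms

60.0 ms


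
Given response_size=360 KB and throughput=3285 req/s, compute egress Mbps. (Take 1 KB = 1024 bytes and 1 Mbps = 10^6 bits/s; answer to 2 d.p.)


Formula: Mbps = payload_bytes * RPS * 8 / 1e6
Payload per request = 360 KB = 360 * 1024 = 368640 bytes
Total bytes/sec = 368640 * 3285 = 1210982400
Total bits/sec = 1210982400 * 8 = 9687859200
Mbps = 9687859200 / 1e6 = 9687.86

9687.86 Mbps


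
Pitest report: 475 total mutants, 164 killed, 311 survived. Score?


Mutation score = killed / total * 100
Mutation score = 164 / 475 * 100
Mutation score = 34.53%

34.53%


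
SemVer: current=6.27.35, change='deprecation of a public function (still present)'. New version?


Current: 6.27.35
Change category: 'deprecation of a public function (still present)' → minor bump
SemVer rule: minor bump → increment MINOR, reset PATCH to 0 (MAJOR unchanged)
New: 6.28.0

6.28.0


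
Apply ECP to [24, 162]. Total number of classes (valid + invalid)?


Valid range: [24, 162]
Class 1: x < 24 — invalid
Class 2: 24 ≤ x ≤ 162 — valid
Class 3: x > 162 — invalid
Total equivalence classes: 3

3 equivalence classes


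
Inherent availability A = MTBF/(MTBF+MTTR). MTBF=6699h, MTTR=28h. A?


Availability = MTBF / (MTBF + MTTR)
Availability = 6699 / (6699 + 28)
Availability = 6699 / 6727
Availability = 99.5838%

99.5838%


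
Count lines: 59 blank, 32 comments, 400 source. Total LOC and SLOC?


Total LOC = blank + comment + code
Total LOC = 59 + 32 + 400 = 491
SLOC (source only) = code = 400

Total LOC: 491, SLOC: 400


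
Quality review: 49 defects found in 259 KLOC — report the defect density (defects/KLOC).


Defect density = defects / KLOC
Defect density = 49 / 259
Defect density = 0.189 defects/KLOC

0.189 defects/KLOC


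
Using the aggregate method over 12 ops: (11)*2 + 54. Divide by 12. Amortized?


Formula: Amortized cost = Total cost / Operations
Total cost = (11 * 2) + (1 * 54)
Total cost = 22 + 54 = 76
Amortized = 76 / 12 = 6.3333

6.3333


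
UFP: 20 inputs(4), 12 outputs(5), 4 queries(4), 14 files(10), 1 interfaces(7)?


UFP = EI*4 + EO*5 + EQ*4 + ILF*10 + EIF*7
UFP = 20*4 + 12*5 + 4*4 + 14*10 + 1*7
UFP = 80 + 60 + 16 + 140 + 7
UFP = 303

303


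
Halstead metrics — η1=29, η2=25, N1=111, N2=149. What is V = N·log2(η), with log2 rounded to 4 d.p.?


Formula: V = N * log2(η), where N = N1 + N2 and η = η1 + η2
η = 29 + 25 = 54
N = 111 + 149 = 260
log2(54) ≈ 5.7549
V = 260 * 5.7549 = 1496.27

1496.27


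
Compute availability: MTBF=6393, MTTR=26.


Availability = MTBF / (MTBF + MTTR)
Availability = 6393 / (6393 + 26)
Availability = 6393 / 6419
Availability = 99.595%

99.595%


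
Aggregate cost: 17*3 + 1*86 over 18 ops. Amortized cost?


Formula: Amortized cost = Total cost / Operations
Total cost = (17 * 3) + (1 * 86)
Total cost = 51 + 86 = 137
Amortized = 137 / 18 = 7.6111

7.6111


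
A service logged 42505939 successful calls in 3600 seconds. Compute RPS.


Formula: throughput = requests / seconds
throughput = 42505939 / 3600
throughput = 11807.21 requests/second

11807.21 requests/second


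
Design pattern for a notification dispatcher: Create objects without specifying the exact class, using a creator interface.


This matches the Factory Method pattern

Factory Method


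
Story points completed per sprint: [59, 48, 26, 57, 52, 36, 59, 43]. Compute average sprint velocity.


Formula: Avg velocity = Total points / Number of sprints
Points: [59, 48, 26, 57, 52, 36, 59, 43]
Sum = 59 + 48 + 26 + 57 + 52 + 36 + 59 + 43 = 380
Avg velocity = 380 / 8 = 47.5 points/sprint

47.5 points/sprint


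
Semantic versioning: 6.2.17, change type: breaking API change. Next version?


Current: 6.2.17
Change category: 'breaking API change' → major bump
SemVer rule: major bump → increment MAJOR, reset MINOR and PATCH to 0
New: 7.0.0

7.0.0


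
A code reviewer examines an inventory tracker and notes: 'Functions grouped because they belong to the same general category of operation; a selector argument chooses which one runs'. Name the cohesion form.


Reasoning: Grouped by category of activity, not by data or sequence
Type: Logical cohesion

Logical cohesion


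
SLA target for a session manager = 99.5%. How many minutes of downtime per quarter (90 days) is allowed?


Formula: allowed downtime = period * (100 - SLA) / 100
Period (quarter (90 days)) = 129600 minutes
Unavailability fraction = (100 - 99.5) / 100
Allowed downtime = 129600 * (100 - 99.5) / 100
Allowed downtime = 648.0 minutes

648.0 minutes


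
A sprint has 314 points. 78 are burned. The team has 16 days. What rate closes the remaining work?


Formula: Required rate = Remaining points / Days left
Remaining = 314 - 78 = 236 points
Required rate = 236 / 16 = 14.75 points/day

14.75 points/day


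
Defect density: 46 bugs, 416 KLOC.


Defect density = defects / KLOC
Defect density = 46 / 416
Defect density = 0.111 defects/KLOC

0.111 defects/KLOC


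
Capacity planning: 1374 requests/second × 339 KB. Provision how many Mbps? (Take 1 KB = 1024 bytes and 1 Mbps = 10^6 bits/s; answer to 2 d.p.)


Formula: Mbps = payload_bytes * RPS * 8 / 1e6
Payload per request = 339 KB = 339 * 1024 = 347136 bytes
Total bytes/sec = 347136 * 1374 = 476964864
Total bits/sec = 476964864 * 8 = 3815718912
Mbps = 3815718912 / 1e6 = 3815.72

3815.72 Mbps


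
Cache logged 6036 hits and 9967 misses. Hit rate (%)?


Formula: hit rate = hits / (hits + misses) * 100
hit rate = 6036 / (6036 + 9967) * 100
hit rate = 6036 / 16003 * 100
hit rate = 37.72%

37.72%


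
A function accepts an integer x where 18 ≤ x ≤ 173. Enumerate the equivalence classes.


Valid range: [18, 173]
Class 1: x < 18 — invalid
Class 2: 18 ≤ x ≤ 173 — valid
Class 3: x > 173 — invalid
Total equivalence classes: 3

3 equivalence classes


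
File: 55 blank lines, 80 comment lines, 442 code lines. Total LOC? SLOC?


Total LOC = blank + comment + code
Total LOC = 55 + 80 + 442 = 577
SLOC (source only) = code = 442

Total LOC: 577, SLOC: 442


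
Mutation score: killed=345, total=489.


Mutation score = killed / total * 100
Mutation score = 345 / 489 * 100
Mutation score = 70.55%

70.55%


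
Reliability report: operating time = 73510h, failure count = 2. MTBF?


Formula: MTBF = Total operating time / Number of failures
MTBF = 73510 / 2
MTBF = 36755.0 hours

36755.0 hours


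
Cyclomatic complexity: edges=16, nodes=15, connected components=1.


Formula: V(G) = E - N + 2P
V(G) = 16 - 15 + 2*1
V(G) = 1 + 2
V(G) = 3

3


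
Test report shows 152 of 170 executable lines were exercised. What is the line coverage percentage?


Coverage = covered / total * 100
Coverage = 152 / 170 * 100
Coverage = 89.41%

89.41%


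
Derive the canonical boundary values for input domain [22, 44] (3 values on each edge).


Range: [22, 44]
Boundaries: just below min, min, min+1, max-1, max, just above max
Values: [21, 22, 23, 43, 44, 45]

[21, 22, 23, 43, 44, 45]


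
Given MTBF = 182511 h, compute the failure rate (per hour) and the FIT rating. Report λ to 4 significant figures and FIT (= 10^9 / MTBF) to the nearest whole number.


Formula: λ = 1 / MTBF; FIT = λ × 1e9 = 1e9 / MTBF
λ = 1 / 182511 ≈ 5.479e-06 failures/hour
FIT = 1e9 / 182511 ≈ 5479 failures per 1e9 hours (nearest whole number)

λ = 5.479e-06 /h, FIT = 5479


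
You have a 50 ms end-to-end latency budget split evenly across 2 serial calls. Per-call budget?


Formula: per_stage = total_budget / stages
per_stage = 50 / 2
per_stage = 25.0 ms

25.0 ms


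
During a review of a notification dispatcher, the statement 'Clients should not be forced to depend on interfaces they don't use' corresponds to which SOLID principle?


This describes the Interface Segregation Principle (ISP)

Interface Segregation Principle (ISP)


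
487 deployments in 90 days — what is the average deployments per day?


Formula: deployments per day = releases / days
= 487 / 90
= 5.411 deploys/day
(equivalently, 37.88 deploys/week)

5.411 deploys/day


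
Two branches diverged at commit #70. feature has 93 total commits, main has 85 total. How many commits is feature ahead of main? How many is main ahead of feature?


Common ancestor: commit #70
feature commits after divergence: 93 - 70 = 23
main commits after divergence: 85 - 70 = 15
feature is 23 commits ahead of main
main is 15 commits ahead of feature

feature ahead: 23, main ahead: 15


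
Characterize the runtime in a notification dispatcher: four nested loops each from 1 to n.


Reasoning: four levels of nesting
Complexity: O(n^4)

O(n^4)


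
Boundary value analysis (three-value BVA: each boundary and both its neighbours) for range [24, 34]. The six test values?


Range: [24, 34]
Boundaries: just below min, min, min+1, max-1, max, just above max
Values: [23, 24, 25, 33, 34, 35]

[23, 24, 25, 33, 34, 35]


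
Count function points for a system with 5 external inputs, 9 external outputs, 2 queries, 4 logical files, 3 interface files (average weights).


UFP = EI*4 + EO*5 + EQ*4 + ILF*10 + EIF*7
UFP = 5*4 + 9*5 + 2*4 + 4*10 + 3*7
UFP = 20 + 45 + 8 + 40 + 21
UFP = 134

134


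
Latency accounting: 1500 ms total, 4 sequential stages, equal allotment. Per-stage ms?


Formula: per_stage = total_budget / stages
per_stage = 1500 / 4
per_stage = 375.0 ms

375.0 ms


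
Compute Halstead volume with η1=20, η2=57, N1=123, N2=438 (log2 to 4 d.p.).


Formula: V = N * log2(η), where N = N1 + N2 and η = η1 + η2
η = 20 + 57 = 77
N = 123 + 438 = 561
log2(77) ≈ 6.2668
V = 561 * 6.2668 = 3515.67

3515.67


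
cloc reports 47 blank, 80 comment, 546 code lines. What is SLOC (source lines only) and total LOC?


Total LOC = blank + comment + code
Total LOC = 47 + 80 + 546 = 673
SLOC (source only) = code = 546

Total LOC: 673, SLOC: 546


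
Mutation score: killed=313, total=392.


Mutation score = killed / total * 100
Mutation score = 313 / 392 * 100
Mutation score = 79.85%

79.85%


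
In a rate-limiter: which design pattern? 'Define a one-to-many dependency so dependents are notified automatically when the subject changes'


This matches the Observer pattern

Observer


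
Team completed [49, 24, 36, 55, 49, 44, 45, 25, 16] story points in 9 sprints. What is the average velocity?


Formula: Avg velocity = Total points / Number of sprints
Points: [49, 24, 36, 55, 49, 44, 45, 25, 16]
Sum = 49 + 24 + 36 + 55 + 49 + 44 + 45 + 25 + 16 = 343
Avg velocity = 343 / 9 = 38.11 points/sprint

38.11 points/sprint


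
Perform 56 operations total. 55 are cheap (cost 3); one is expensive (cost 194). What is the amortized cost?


Formula: Amortized cost = Total cost / Operations
Total cost = (55 * 3) + (1 * 194)
Total cost = 165 + 194 = 359
Amortized = 359 / 56 = 6.4107

6.4107


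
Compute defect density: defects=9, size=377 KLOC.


Defect density = defects / KLOC
Defect density = 9 / 377
Defect density = 0.024 defects/KLOC

0.024 defects/KLOC


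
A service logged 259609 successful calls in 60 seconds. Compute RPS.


Formula: throughput = requests / seconds
throughput = 259609 / 60
throughput = 4326.82 requests/second

4326.82 requests/second


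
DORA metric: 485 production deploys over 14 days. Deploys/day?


Formula: deployments per day = releases / days
= 485 / 14
= 34.643 deploys/day
(equivalently, 242.5 deploys/week)

34.643 deploys/day


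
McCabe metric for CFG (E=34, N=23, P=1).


Formula: V(G) = E - N + 2P
V(G) = 34 - 23 + 2*1
V(G) = 11 + 2
V(G) = 13

13


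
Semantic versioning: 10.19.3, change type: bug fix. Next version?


Current: 10.19.3
Change category: 'bug fix' → patch bump
SemVer rule: patch bump → increment PATCH (MAJOR and MINOR unchanged)
New: 10.19.4

10.19.4


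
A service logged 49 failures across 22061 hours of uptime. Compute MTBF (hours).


Formula: MTBF = Total operating time / Number of failures
MTBF = 22061 / 49
MTBF = 450.22 hours

450.22 hours


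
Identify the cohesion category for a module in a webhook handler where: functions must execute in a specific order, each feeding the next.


Reasoning: Output of one is input to next
Type: Sequential cohesion

Sequential cohesion


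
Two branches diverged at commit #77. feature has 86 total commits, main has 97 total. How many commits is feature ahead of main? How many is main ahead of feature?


Common ancestor: commit #77
feature commits after divergence: 86 - 77 = 9
main commits after divergence: 97 - 77 = 20
feature is 9 commits ahead of main
main is 20 commits ahead of feature

feature ahead: 9, main ahead: 20


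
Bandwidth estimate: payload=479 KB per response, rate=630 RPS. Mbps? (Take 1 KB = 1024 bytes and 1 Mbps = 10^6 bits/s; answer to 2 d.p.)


Formula: Mbps = payload_bytes * RPS * 8 / 1e6
Payload per request = 479 KB = 479 * 1024 = 490496 bytes
Total bytes/sec = 490496 * 630 = 309012480
Total bits/sec = 309012480 * 8 = 2472099840
Mbps = 2472099840 / 1e6 = 2472.1

2472.1 Mbps


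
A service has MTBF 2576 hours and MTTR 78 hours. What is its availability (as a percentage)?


Availability = MTBF / (MTBF + MTTR)
Availability = 2576 / (2576 + 78)
Availability = 2576 / 2654
Availability = 97.061%

97.061%


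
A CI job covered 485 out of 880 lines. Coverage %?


Coverage = covered / total * 100
Coverage = 485 / 880 * 100
Coverage = 55.11%

55.11%


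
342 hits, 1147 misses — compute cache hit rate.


Formula: hit rate = hits / (hits + misses) * 100
hit rate = 342 / (342 + 1147) * 100
hit rate = 342 / 1489 * 100
hit rate = 22.97%

22.97%


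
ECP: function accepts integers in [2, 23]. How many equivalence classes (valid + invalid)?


Valid range: [2, 23]
Class 1: x < 2 — invalid
Class 2: 2 ≤ x ≤ 23 — valid
Class 3: x > 23 — invalid
Total equivalence classes: 3

3 equivalence classes


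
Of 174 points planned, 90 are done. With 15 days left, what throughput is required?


Formula: Required rate = Remaining points / Days left
Remaining = 174 - 90 = 84 points
Required rate = 84 / 15 = 5.6 points/day

5.6 points/day


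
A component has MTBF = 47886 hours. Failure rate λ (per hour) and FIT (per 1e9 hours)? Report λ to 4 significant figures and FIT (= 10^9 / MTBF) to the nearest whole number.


Formula: λ = 1 / MTBF; FIT = λ × 1e9 = 1e9 / MTBF
λ = 1 / 47886 ≈ 2.088e-05 failures/hour
FIT = 1e9 / 47886 ≈ 20883 failures per 1e9 hours (nearest whole number)

λ = 2.088e-05 /h, FIT = 20883


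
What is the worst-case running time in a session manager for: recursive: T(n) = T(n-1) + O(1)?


Reasoning: linear recursion with constant work per frame
Complexity: O(n)

O(n)


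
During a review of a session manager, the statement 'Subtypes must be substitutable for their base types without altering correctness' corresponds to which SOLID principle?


This describes the Liskov Substitution Principle (LSP)

Liskov Substitution Principle (LSP)


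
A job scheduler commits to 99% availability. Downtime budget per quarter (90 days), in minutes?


Formula: allowed downtime = period * (100 - SLA) / 100
Period (quarter (90 days)) = 129600 minutes
Unavailability fraction = (100 - 99.0) / 100
Allowed downtime = 129600 * (100 - 99.0) / 100
Allowed downtime = 1296.0 minutes

1296.0 minutes


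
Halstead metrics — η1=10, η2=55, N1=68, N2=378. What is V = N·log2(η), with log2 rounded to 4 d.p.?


Formula: V = N * log2(η), where N = N1 + N2 and η = η1 + η2
η = 10 + 55 = 65
N = 68 + 378 = 446
log2(65) ≈ 6.0224
V = 446 * 6.0224 = 2685.99

2685.99


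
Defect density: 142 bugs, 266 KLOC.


Defect density = defects / KLOC
Defect density = 142 / 266
Defect density = 0.534 defects/KLOC

0.534 defects/KLOC


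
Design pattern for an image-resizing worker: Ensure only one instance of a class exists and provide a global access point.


This matches the Singleton pattern

Singleton


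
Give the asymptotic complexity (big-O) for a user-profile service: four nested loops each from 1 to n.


Reasoning: four levels of nesting
Complexity: O(n^4)

O(n^4)


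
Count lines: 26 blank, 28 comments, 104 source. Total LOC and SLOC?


Total LOC = blank + comment + code
Total LOC = 26 + 28 + 104 = 158
SLOC (source only) = code = 104

Total LOC: 158, SLOC: 104


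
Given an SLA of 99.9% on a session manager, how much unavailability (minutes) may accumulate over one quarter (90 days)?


Formula: allowed downtime = period * (100 - SLA) / 100
Period (quarter (90 days)) = 129600 minutes
Unavailability fraction = (100 - 99.9) / 100
Allowed downtime = 129600 * (100 - 99.9) / 100
Allowed downtime = 129.6 minutes

129.6 minutes


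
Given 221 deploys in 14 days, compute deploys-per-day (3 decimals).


Formula: deployments per day = releases / days
= 221 / 14
= 15.786 deploys/day
(equivalently, 110.5 deploys/week)

15.786 deploys/day


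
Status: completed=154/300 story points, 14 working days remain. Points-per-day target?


Formula: Required rate = Remaining points / Days left
Remaining = 300 - 154 = 146 points
Required rate = 146 / 14 = 10.43 points/day

10.43 points/day


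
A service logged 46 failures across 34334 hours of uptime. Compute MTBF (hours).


Formula: MTBF = Total operating time / Number of failures
MTBF = 34334 / 46
MTBF = 746.39 hours

746.39 hours


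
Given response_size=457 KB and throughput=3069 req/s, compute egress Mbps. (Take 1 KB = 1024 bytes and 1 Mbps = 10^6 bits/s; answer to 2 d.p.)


Formula: Mbps = payload_bytes * RPS * 8 / 1e6
Payload per request = 457 KB = 457 * 1024 = 467968 bytes
Total bytes/sec = 467968 * 3069 = 1436193792
Total bits/sec = 1436193792 * 8 = 11489550336
Mbps = 11489550336 / 1e6 = 11489.55

11489.55 Mbps


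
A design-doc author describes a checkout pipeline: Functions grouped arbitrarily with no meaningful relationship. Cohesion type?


Reasoning: Worst: random grouping
Type: Coincidental cohesion

Coincidental cohesion


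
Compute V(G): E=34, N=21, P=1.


Formula: V(G) = E - N + 2P
V(G) = 34 - 21 + 2*1
V(G) = 13 + 2
V(G) = 15

15


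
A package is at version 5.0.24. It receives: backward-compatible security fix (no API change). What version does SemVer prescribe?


Current: 5.0.24
Change category: 'backward-compatible security fix (no API change)' → patch bump
SemVer rule: patch bump → increment PATCH (MAJOR and MINOR unchanged)
New: 5.0.25

5.0.25


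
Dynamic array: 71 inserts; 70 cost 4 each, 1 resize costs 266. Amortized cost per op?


Formula: Amortized cost = Total cost / Operations
Total cost = (70 * 4) + (1 * 266)
Total cost = 280 + 266 = 546
Amortized = 546 / 71 = 7.6901

7.6901


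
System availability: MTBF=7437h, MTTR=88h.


Availability = MTBF / (MTBF + MTTR)
Availability = 7437 / (7437 + 88)
Availability = 7437 / 7525
Availability = 98.8306%

98.8306%


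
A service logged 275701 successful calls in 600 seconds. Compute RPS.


Formula: throughput = requests / seconds
throughput = 275701 / 600
throughput = 459.5 requests/second

459.5 requests/second


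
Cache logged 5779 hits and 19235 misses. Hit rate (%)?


Formula: hit rate = hits / (hits + misses) * 100
hit rate = 5779 / (5779 + 19235) * 100
hit rate = 5779 / 25014 * 100
hit rate = 23.1%

23.1%


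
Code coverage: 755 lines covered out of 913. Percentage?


Coverage = covered / total * 100
Coverage = 755 / 913 * 100
Coverage = 82.69%

82.69%


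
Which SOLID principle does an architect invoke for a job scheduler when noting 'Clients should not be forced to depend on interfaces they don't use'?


This describes the Interface Segregation Principle (ISP)

Interface Segregation Principle (ISP)


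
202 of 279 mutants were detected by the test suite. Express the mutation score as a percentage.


Mutation score = killed / total * 100
Mutation score = 202 / 279 * 100
Mutation score = 72.4%

72.4%


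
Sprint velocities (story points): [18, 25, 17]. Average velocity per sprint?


Formula: Avg velocity = Total points / Number of sprints
Points: [18, 25, 17]
Sum = 18 + 25 + 17 = 60
Avg velocity = 60 / 3 = 20.0 points/sprint

20.0 points/sprint


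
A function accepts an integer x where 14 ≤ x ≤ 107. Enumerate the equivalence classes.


Valid range: [14, 107]
Class 1: x < 14 — invalid
Class 2: 14 ≤ x ≤ 107 — valid
Class 3: x > 107 — invalid
Total equivalence classes: 3

3 equivalence classes


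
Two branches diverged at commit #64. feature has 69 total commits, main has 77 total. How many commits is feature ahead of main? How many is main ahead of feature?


Common ancestor: commit #64
feature commits after divergence: 69 - 64 = 5
main commits after divergence: 77 - 64 = 13
feature is 5 commits ahead of main
main is 13 commits ahead of feature

feature ahead: 5, main ahead: 13


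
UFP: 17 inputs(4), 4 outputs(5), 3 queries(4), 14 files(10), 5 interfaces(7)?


UFP = EI*4 + EO*5 + EQ*4 + ILF*10 + EIF*7
UFP = 17*4 + 4*5 + 3*4 + 14*10 + 5*7
UFP = 68 + 20 + 12 + 140 + 35
UFP = 275

275


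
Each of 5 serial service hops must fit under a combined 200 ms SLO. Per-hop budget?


Formula: per_stage = total_budget / stages
per_stage = 200 / 5
per_stage = 40.0 ms

40.0 ms


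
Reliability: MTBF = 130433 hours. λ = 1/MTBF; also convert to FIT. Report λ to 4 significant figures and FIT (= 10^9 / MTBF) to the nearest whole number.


Formula: λ = 1 / MTBF; FIT = λ × 1e9 = 1e9 / MTBF
λ = 1 / 130433 ≈ 7.667e-06 failures/hour
FIT = 1e9 / 130433 ≈ 7667 failures per 1e9 hours (nearest whole number)

λ = 7.667e-06 /h, FIT = 7667


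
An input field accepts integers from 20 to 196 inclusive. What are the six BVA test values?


Range: [20, 196]
Boundaries: just below min, min, min+1, max-1, max, just above max
Values: [19, 20, 21, 195, 196, 197]

[19, 20, 21, 195, 196, 197]


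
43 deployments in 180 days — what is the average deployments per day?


Formula: deployments per day = releases / days
= 43 / 180
= 0.239 deploys/day
(equivalently, 1.67 deploys/week)

0.239 deploys/day


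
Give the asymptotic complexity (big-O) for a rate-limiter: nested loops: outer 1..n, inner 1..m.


Reasoning: product of independent bounds
Complexity: O(n*m)

O(n*m)


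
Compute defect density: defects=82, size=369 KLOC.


Defect density = defects / KLOC
Defect density = 82 / 369
Defect density = 0.222 defects/KLOC

0.222 defects/KLOC


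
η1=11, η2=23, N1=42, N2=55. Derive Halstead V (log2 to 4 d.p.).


Formula: V = N * log2(η), where N = N1 + N2 and η = η1 + η2
η = 11 + 23 = 34
N = 42 + 55 = 97
log2(34) ≈ 5.0875
V = 97 * 5.0875 = 493.49

493.49


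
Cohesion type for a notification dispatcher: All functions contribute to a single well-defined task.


Reasoning: Best: single purpose
Type: Functional cohesion

Functional cohesion


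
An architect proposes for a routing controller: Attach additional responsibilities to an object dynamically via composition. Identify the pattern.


This matches the Decorator pattern

Decorator


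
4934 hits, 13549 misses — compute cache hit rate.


Formula: hit rate = hits / (hits + misses) * 100
hit rate = 4934 / (4934 + 13549) * 100
hit rate = 4934 / 18483 * 100
hit rate = 26.69%

26.69%


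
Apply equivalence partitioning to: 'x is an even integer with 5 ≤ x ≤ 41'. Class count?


Constraint: even integers in [5, 41]
Class 1: x < 5 — out-of-range invalid
Class 2: x in [5,41] but odd — wrong type invalid
Class 3: x in [5,41] and even — valid
Class 4: x > 41 — out-of-range invalid
Total equivalence classes: 4

4 equivalence classes


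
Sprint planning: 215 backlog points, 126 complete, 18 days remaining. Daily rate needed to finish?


Formula: Required rate = Remaining points / Days left
Remaining = 215 - 126 = 89 points
Required rate = 89 / 18 = 4.94 points/day

4.94 points/day


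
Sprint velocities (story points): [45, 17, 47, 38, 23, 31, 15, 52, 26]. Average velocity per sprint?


Formula: Avg velocity = Total points / Number of sprints
Points: [45, 17, 47, 38, 23, 31, 15, 52, 26]
Sum = 45 + 17 + 47 + 38 + 23 + 31 + 15 + 52 + 26 = 294
Avg velocity = 294 / 9 = 32.67 points/sprint

32.67 points/sprint


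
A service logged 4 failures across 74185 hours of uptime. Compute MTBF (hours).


Formula: MTBF = Total operating time / Number of failures
MTBF = 74185 / 4
MTBF = 18546.25 hours

18546.25 hours


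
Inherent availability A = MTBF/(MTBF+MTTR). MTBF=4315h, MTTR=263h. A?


Availability = MTBF / (MTBF + MTTR)
Availability = 4315 / (4315 + 263)
Availability = 4315 / 4578
Availability = 94.2551%

94.2551%


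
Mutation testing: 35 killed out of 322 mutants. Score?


Mutation score = killed / total * 100
Mutation score = 35 / 322 * 100
Mutation score = 10.87%

10.87%


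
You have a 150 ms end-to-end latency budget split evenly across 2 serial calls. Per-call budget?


Formula: per_stage = total_budget / stages
per_stage = 150 / 2
per_stage = 75.0 ms

75.0 ms


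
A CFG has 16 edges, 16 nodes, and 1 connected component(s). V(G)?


Formula: V(G) = E - N + 2P
V(G) = 16 - 16 + 2*1
V(G) = 0 + 2
V(G) = 2

2


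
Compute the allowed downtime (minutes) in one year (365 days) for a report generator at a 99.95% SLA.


Formula: allowed downtime = period * (100 - SLA) / 100
Period (year (365 days)) = 525600 minutes
Unavailability fraction = (100 - 99.95) / 100
Allowed downtime = 525600 * (100 - 99.95) / 100
Allowed downtime = 262.8 minutes

262.8 minutes


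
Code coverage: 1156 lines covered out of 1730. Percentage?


Coverage = covered / total * 100
Coverage = 1156 / 1730 * 100
Coverage = 66.82%

66.82%


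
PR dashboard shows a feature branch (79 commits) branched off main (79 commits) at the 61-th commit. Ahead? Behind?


Common ancestor: commit #61
feature commits after divergence: 79 - 61 = 18
main commits after divergence: 79 - 61 = 18
feature is 18 commits ahead of main
main is 18 commits ahead of feature

feature ahead: 18, main ahead: 18


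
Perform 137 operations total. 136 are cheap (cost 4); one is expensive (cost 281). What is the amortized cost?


Formula: Amortized cost = Total cost / Operations
Total cost = (136 * 4) + (1 * 281)
Total cost = 544 + 281 = 825
Amortized = 825 / 137 = 6.0219

6.0219


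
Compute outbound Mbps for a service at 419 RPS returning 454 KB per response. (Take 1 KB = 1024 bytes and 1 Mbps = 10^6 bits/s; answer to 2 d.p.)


Formula: Mbps = payload_bytes * RPS * 8 / 1e6
Payload per request = 454 KB = 454 * 1024 = 464896 bytes
Total bytes/sec = 464896 * 419 = 194791424
Total bits/sec = 194791424 * 8 = 1558331392
Mbps = 1558331392 / 1e6 = 1558.33

1558.33 Mbps


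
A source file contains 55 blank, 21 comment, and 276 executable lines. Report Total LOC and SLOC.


Total LOC = blank + comment + code
Total LOC = 55 + 21 + 276 = 352
SLOC (source only) = code = 276

Total LOC: 352, SLOC: 276


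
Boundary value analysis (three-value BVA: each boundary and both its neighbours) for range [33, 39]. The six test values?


Range: [33, 39]
Boundaries: just below min, min, min+1, max-1, max, just above max
Values: [32, 33, 34, 38, 39, 40]

[32, 33, 34, 38, 39, 40]


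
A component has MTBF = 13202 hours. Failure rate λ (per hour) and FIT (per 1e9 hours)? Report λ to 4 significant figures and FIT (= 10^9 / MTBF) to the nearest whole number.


Formula: λ = 1 / MTBF; FIT = λ × 1e9 = 1e9 / MTBF
λ = 1 / 13202 ≈ 7.575e-05 failures/hour
FIT = 1e9 / 13202 ≈ 75746 failures per 1e9 hours (nearest whole number)

λ = 7.575e-05 /h, FIT = 75746


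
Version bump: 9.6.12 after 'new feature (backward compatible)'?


Current: 9.6.12
Change category: 'new feature (backward compatible)' → minor bump
SemVer rule: minor bump → increment MINOR, reset PATCH to 0 (MAJOR unchanged)
New: 9.7.0

9.7.0


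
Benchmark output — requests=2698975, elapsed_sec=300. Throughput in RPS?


Formula: throughput = requests / seconds
throughput = 2698975 / 300
throughput = 8996.58 requests/second

8996.58 requests/second


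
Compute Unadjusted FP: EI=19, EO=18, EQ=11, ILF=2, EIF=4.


UFP = EI*4 + EO*5 + EQ*4 + ILF*10 + EIF*7
UFP = 19*4 + 18*5 + 11*4 + 2*10 + 4*7
UFP = 76 + 90 + 44 + 20 + 28
UFP = 258

258


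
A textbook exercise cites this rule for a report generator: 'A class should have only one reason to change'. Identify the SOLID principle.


This describes the Single Responsibility Principle (SRP)

Single Responsibility Principle (SRP)


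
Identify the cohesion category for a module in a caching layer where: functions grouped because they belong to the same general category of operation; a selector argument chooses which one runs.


Reasoning: Grouped by category of activity, not by data or sequence
Type: Logical cohesion

Logical cohesion


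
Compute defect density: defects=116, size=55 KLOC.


Defect density = defects / KLOC
Defect density = 116 / 55
Defect density = 2.109 defects/KLOC

2.109 defects/KLOC


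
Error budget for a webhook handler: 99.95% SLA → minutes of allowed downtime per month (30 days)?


Formula: allowed downtime = period * (100 - SLA) / 100
Period (month (30 days)) = 43200 minutes
Unavailability fraction = (100 - 99.95) / 100
Allowed downtime = 43200 * (100 - 99.95) / 100
Allowed downtime = 21.6 minutes

21.6 minutes


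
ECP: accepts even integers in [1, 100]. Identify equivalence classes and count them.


Constraint: even integers in [1, 100]
Class 1: x < 1 — out-of-range invalid
Class 2: x in [1,100] but odd — wrong type invalid
Class 3: x in [1,100] and even — valid
Class 4: x > 100 — out-of-range invalid
Total equivalence classes: 4

4 equivalence classes


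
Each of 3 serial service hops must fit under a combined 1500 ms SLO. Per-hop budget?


Formula: per_stage = total_budget / stages
per_stage = 1500 / 3
per_stage = 500.0 ms

500.0 ms


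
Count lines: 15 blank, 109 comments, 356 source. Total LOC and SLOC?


Total LOC = blank + comment + code
Total LOC = 15 + 109 + 356 = 480
SLOC (source only) = code = 356

Total LOC: 480, SLOC: 356


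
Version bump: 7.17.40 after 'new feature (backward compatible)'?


Current: 7.17.40
Change category: 'new feature (backward compatible)' → minor bump
SemVer rule: minor bump → increment MINOR, reset PATCH to 0 (MAJOR unchanged)
New: 7.18.0

7.18.0


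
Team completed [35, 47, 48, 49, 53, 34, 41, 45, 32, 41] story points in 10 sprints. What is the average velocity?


Formula: Avg velocity = Total points / Number of sprints
Points: [35, 47, 48, 49, 53, 34, 41, 45, 32, 41]
Sum = 35 + 47 + 48 + 49 + 53 + 34 + 41 + 45 + 32 + 41 = 425
Avg velocity = 425 / 10 = 42.5 points/sprint

42.5 points/sprint


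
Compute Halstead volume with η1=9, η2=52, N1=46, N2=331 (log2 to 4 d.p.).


Formula: V = N * log2(η), where N = N1 + N2 and η = η1 + η2
η = 9 + 52 = 61
N = 46 + 331 = 377
log2(61) ≈ 5.9307
V = 377 * 5.9307 = 2235.87

2235.87


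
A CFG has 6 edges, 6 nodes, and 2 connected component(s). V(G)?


Formula: V(G) = E - N + 2P
V(G) = 6 - 6 + 2*2
V(G) = 0 + 4
V(G) = 4

4


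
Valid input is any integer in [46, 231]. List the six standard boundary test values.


Range: [46, 231]
Boundaries: just below min, min, min+1, max-1, max, just above max
Values: [45, 46, 47, 230, 231, 232]

[45, 46, 47, 230, 231, 232]


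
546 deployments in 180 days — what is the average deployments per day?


Formula: deployments per day = releases / days
= 546 / 180
= 3.033 deploys/day
(equivalently, 21.23 deploys/week)

3.033 deploys/day


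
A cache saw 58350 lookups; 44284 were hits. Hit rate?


Formula: hit rate = hits / (hits + misses) * 100
hit rate = 44284 / (44284 + 14066) * 100
hit rate = 44284 / 58350 * 100
hit rate = 75.89%

75.89%


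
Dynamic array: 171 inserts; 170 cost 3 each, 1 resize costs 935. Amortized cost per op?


Formula: Amortized cost = Total cost / Operations
Total cost = (170 * 3) + (1 * 935)
Total cost = 510 + 935 = 1445
Amortized = 1445 / 171 = 8.4503

8.4503


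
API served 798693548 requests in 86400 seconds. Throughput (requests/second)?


Formula: throughput = requests / seconds
throughput = 798693548 / 86400
throughput = 9244.14 requests/second

9244.14 requests/second


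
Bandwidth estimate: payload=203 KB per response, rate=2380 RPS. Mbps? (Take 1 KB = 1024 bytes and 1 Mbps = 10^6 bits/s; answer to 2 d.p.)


Formula: Mbps = payload_bytes * RPS * 8 / 1e6
Payload per request = 203 KB = 203 * 1024 = 207872 bytes
Total bytes/sec = 207872 * 2380 = 494735360
Total bits/sec = 494735360 * 8 = 3957882880
Mbps = 3957882880 / 1e6 = 3957.88

3957.88 Mbps


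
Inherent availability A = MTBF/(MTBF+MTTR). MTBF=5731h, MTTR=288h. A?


Availability = MTBF / (MTBF + MTTR)
Availability = 5731 / (5731 + 288)
Availability = 5731 / 6019
Availability = 95.2152%

95.2152%


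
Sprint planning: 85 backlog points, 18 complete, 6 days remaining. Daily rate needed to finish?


Formula: Required rate = Remaining points / Days left
Remaining = 85 - 18 = 67 points
Required rate = 67 / 6 = 11.17 points/day

11.17 points/day


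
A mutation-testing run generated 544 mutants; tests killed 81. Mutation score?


Mutation score = killed / total * 100
Mutation score = 81 / 544 * 100
Mutation score = 14.89%

14.89%


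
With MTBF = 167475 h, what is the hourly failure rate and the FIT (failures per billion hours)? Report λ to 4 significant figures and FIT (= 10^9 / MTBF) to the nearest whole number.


Formula: λ = 1 / MTBF; FIT = λ × 1e9 = 1e9 / MTBF
λ = 1 / 167475 ≈ 5.971e-06 failures/hour
FIT = 1e9 / 167475 ≈ 5971 failures per 1e9 hours (nearest whole number)

λ = 5.971e-06 /h, FIT = 5971


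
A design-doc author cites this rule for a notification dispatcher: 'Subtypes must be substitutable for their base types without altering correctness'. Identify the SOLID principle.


This describes the Liskov Substitution Principle (LSP)

Liskov Substitution Principle (LSP)


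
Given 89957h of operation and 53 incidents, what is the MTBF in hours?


Formula: MTBF = Total operating time / Number of failures
MTBF = 89957 / 53
MTBF = 1697.3 hours

1697.3 hours


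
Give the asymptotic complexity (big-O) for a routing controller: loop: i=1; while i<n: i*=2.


Reasoning: i doubles each step so iterations are log2(n)
Complexity: O(log n)

O(log n)


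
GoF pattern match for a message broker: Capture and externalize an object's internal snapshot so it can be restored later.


This matches the Memento pattern

Memento


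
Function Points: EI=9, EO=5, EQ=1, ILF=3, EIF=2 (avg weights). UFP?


UFP = EI*4 + EO*5 + EQ*4 + ILF*10 + EIF*7
UFP = 9*4 + 5*5 + 1*4 + 3*10 + 2*7
UFP = 36 + 25 + 4 + 30 + 14
UFP = 109

109


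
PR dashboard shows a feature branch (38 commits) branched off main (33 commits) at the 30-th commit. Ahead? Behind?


Common ancestor: commit #30
feature commits after divergence: 38 - 30 = 8
main commits after divergence: 33 - 30 = 3
feature is 8 commits ahead of main
main is 3 commits ahead of feature

feature ahead: 8, main ahead: 3
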